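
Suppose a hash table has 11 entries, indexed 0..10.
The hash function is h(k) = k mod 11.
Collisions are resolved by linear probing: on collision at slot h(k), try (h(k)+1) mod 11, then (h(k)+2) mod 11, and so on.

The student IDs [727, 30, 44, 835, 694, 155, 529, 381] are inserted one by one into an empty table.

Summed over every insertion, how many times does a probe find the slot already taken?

6

727: h=1 => slot 1
30: h=8 => slot 8
44: h=0 => slot 0
835: h=10 => slot 10
694: h=1, probe 1,2 => slot 2
155: h=1, probe 1,2,3 => slot 3
529: h=1, probe 1,2,3,4 => slot 4
381: h=7 => slot 7
Table: [44, 727, 694, 155, 529, ∅, ∅, 381, 30, ∅, 835]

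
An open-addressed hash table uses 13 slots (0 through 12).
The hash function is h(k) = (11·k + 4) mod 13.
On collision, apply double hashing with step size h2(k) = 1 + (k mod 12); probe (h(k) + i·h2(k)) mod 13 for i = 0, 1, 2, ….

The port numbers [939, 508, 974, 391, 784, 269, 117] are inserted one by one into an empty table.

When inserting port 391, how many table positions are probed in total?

Insert 939: h=11, slot 11 empty => index 11.
Insert 508: h=2, slot 2 empty => index 2.
Insert 974: h=6, slot 6 empty => index 6.
Insert 391: h=2, h2=8, slot 2 occupied => index 10.
Insert 784: h=9, slot 9 empty => index 9.
Insert 269: h=12, slot 12 empty => index 12.
Insert 117: h=4, slot 4 empty => index 4.
Table: [., ., 508, ., 117, ., 974, ., ., 784, 391, 939, 269]

2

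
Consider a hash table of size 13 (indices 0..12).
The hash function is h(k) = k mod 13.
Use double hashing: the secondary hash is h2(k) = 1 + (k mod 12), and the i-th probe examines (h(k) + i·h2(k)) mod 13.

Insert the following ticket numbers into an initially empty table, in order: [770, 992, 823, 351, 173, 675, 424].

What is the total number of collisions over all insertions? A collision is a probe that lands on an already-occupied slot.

770: h=3 => slot 3
992: h=4 => slot 4
823: h=4, h2=8, probe 4,12 => slot 12
351: h=0 => slot 0
173: h=4, h2=6, probe 4,10 => slot 10
675: h=12, h2=4, probe 12,3,7 => slot 7
424: h=8 => slot 8
Table: [351, ∅, ∅, 770, 992, ∅, ∅, 675, 424, ∅, 173, ∅, 823]

4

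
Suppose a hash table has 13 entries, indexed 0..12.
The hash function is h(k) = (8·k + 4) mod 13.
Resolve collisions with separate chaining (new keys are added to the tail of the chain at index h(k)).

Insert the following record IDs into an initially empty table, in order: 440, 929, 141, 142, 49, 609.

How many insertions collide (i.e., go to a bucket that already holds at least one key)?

Insert 440: h=1, bucket 1 empty → new chain.
Insert 929: h=0, bucket 0 empty → new chain.
Insert 141: h=1, bucket 1 nonempty → append to chain.
Insert 142: h=9, bucket 9 empty → new chain.
Insert 49: h=6, bucket 6 empty → new chain.
Insert 609: h=1, bucket 1 nonempty → append to chain.
Final buckets:
0: 929
1: 440 -> 141 -> 609
2: .
3: .
4: .
5: .
6: 49
7: .
8: .
9: 142
10: .
11: .
12: .

2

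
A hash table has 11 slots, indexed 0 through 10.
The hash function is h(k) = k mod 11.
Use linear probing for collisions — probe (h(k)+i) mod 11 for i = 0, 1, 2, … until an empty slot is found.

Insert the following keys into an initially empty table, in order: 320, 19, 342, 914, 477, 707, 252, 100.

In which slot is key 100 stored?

320 hashes to 1; slot 1 is free → place at 1.
19 hashes to 8; slot 8 is free → place at 8.
342 hashes to 1; 1 taken → place at 2.
914 hashes to 1; 1,2 taken → place at 3.
477 hashes to 4; slot 4 is free → place at 4.
707 hashes to 3; 3,4 taken → place at 5.
252 hashes to 10; slot 10 is free → place at 10.
100 hashes to 1; 1,2,3,4,5 taken → place at 6.
Table: [—, 320, 342, 914, 477, 707, 100, —, 19, —, 252]

6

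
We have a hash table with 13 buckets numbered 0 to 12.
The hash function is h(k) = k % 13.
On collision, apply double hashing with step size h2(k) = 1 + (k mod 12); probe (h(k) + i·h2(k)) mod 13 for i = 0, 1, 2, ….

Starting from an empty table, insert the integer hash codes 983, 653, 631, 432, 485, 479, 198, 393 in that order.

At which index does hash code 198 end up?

Insert 983: h=8, slot 8 empty => index 8.
Insert 653: h=3, slot 3 empty => index 3.
Insert 631: h=7, slot 7 empty => index 7.
Insert 432: h=3, h2=1, slot 3 occupied => index 4.
Insert 485: h=4, h2=6, slot 4 occupied => index 10.
Insert 479: h=11, slot 11 empty => index 11.
Insert 198: h=3, h2=7, slots 3,10,4,11 occupied => index 5.
Insert 393: h=3, h2=10, slot 3 occupied => index 0.
Table: [393, ., ., 653, 432, 198, ., 631, 983, ., 485, 479, .]

5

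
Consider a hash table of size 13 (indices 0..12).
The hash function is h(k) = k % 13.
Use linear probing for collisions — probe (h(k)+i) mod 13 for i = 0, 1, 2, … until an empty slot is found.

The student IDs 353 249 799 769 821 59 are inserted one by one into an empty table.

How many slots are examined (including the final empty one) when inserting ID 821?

4

353 hashes to 2; slot 2 is free -> place at 2.
249 hashes to 2; 2 taken -> place at 3.
799 hashes to 6; slot 6 is free -> place at 6.
769 hashes to 2; 2,3 taken -> place at 4.
821 hashes to 2; 2,3,4 taken -> place at 5.
59 hashes to 7; slot 7 is free -> place at 7.
Table: [—, —, 353, 249, 769, 821, 799, 59, —, —, —, —, —]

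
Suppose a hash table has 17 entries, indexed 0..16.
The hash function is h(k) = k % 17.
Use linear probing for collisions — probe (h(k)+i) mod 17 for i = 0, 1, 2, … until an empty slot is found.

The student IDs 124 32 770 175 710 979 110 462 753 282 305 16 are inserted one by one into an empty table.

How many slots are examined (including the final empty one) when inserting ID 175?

124: h=5 → slot 5
32: h=15 → slot 15
770: h=5, probe 5,6 → slot 6
175: h=5, probe 5,6,7 → slot 7
710: h=13 → slot 13
979: h=10 → slot 10
110: h=8 → slot 8
462: h=3 → slot 3
753: h=5, probe 5,6,7,8,9 → slot 9
282: h=10, probe 10,11 → slot 11
305: h=16 → slot 16
16: h=16, probe 16,0 → slot 0
Table: [16, _, _, 462, _, 124, 770, 175, 110, 753, 979, 282, _, 710, _, 32, 305]

3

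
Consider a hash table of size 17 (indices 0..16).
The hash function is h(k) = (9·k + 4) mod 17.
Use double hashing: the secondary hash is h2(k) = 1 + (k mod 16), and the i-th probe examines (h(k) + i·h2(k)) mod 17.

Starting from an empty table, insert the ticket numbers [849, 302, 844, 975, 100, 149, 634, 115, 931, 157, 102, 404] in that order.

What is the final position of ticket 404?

5

849 hashes to 12; slot 12 is free → place at 12.
302 hashes to 2; slot 2 is free → place at 2.
844 hashes to 1; slot 1 is free → place at 1.
975 hashes to 7; slot 7 is free → place at 7.
100 hashes to 3; slot 3 is free → place at 3.
149 hashes to 2, h2=6; 2 taken → place at 8.
634 hashes to 15; slot 15 is free → place at 15.
115 hashes to 2, h2=4; 2 taken → place at 6.
931 hashes to 2, h2=4; 2,6 taken → place at 10.
157 hashes to 6, h2=14; 6,3 taken → place at 0.
102 hashes to 4; slot 4 is free → place at 4.
404 hashes to 2, h2=5; 2,7,12,0 taken → place at 5.
Table: [157, 844, 302, 100, 102, 404, 115, 975, 149, ∅, 931, ∅, 849, ∅, ∅, 634, ∅]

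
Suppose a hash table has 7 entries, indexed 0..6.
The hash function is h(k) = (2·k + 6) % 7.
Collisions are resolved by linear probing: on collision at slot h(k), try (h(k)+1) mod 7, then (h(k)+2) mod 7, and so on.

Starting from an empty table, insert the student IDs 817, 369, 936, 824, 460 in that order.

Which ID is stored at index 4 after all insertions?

817: h=2 => slot 2
369: h=2, probe 2,3 => slot 3
936: h=2, probe 2,3,4 => slot 4
824: h=2, probe 2,3,4,5 => slot 5
460: h=2, probe 2,3,4,5,6 => slot 6
Table: [∅, ∅, 817, 369, 936, 824, 460]

936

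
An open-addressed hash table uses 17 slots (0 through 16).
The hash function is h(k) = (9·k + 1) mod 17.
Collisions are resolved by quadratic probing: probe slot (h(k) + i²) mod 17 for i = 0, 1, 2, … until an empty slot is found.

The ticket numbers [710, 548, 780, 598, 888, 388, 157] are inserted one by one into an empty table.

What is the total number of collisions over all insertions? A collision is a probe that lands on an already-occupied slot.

3

710 hashes to 16; slot 16 is free → place at 16.
548 hashes to 3; slot 3 is free → place at 3.
780 hashes to 0; slot 0 is free → place at 0.
598 hashes to 11; slot 11 is free → place at 11.
888 hashes to 3; 3 taken → place at 4.
388 hashes to 8; slot 8 is free → place at 8.
157 hashes to 3; 3,4 taken → place at 7.
Table: [780, —, —, 548, 888, —, —, 157, 388, —, —, 598, —, —, —, —, 710]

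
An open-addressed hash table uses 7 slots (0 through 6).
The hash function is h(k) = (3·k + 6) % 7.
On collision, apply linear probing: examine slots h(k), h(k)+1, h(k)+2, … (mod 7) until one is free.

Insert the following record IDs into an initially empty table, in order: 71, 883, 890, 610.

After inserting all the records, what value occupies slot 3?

883

71: h=2 => slot 2
883: h=2, probe 2,3 => slot 3
890: h=2, probe 2,3,4 => slot 4
610: h=2, probe 2,3,4,5 => slot 5
Table: [., ., 71, 883, 890, 610, .]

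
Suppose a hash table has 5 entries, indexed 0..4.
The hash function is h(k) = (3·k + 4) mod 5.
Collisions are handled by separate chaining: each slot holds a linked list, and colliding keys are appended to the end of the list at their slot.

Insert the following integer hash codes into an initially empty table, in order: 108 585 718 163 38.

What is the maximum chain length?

4

Insert 108: h=3, bucket 3 empty → new chain.
Insert 585: h=4, bucket 4 empty → new chain.
Insert 718: h=3, bucket 3 nonempty → append to chain.
Insert 163: h=3, bucket 3 nonempty → append to chain.
Insert 38: h=3, bucket 3 nonempty → append to chain.
Final buckets:
0: _
1: _
2: _
3: 108 -> 718 -> 163 -> 38
4: 585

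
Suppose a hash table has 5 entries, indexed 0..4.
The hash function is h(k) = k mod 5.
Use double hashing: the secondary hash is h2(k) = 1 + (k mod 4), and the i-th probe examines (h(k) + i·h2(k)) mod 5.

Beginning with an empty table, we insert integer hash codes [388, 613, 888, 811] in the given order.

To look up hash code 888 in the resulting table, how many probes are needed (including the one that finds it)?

Insert 388: h=3, slot 3 empty → index 3.
Insert 613: h=3, h2=2, slot 3 occupied → index 0.
Insert 888: h=3, h2=1, slot 3 occupied → index 4.
Insert 811: h=1, slot 1 empty → index 1.
Table: [613, 811, _, 388, 888]
Lookup 888: h=3, h2=1, probe 3,4 → found at 4.

2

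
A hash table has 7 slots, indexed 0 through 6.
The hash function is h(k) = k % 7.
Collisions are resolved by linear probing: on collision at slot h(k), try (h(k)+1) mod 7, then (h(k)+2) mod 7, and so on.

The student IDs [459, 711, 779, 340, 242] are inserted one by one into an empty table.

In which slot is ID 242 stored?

0

Insert 459: h=4, slot 4 empty -> index 4.
Insert 711: h=4, slot 4 occupied -> index 5.
Insert 779: h=2, slot 2 empty -> index 2.
Insert 340: h=4, slots 4,5 occupied -> index 6.
Insert 242: h=4, slots 4,5,6 occupied -> index 0.
Table: [242, ∅, 779, ∅, 459, 711, 340]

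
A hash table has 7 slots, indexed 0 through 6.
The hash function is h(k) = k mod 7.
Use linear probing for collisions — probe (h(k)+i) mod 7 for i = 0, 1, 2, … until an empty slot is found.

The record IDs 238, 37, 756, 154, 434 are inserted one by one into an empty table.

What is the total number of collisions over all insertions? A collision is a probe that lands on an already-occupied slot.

8

238: h=0 -> slot 0
37: h=2 -> slot 2
756: h=0, probe 0,1 -> slot 1
154: h=0, probe 0,1,2,3 -> slot 3
434: h=0, probe 0,1,2,3,4 -> slot 4
Table: [238, 756, 37, 154, 434, ∅, ∅]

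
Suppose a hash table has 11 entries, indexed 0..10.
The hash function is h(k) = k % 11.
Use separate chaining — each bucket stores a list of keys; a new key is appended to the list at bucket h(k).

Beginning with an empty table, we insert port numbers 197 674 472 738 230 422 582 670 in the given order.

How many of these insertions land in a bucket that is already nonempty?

Insert 197: h=10, bucket 10 empty -> new chain.
Insert 674: h=3, bucket 3 empty -> new chain.
Insert 472: h=10, bucket 10 nonempty -> append to chain.
Insert 738: h=1, bucket 1 empty -> new chain.
Insert 230: h=10, bucket 10 nonempty -> append to chain.
Insert 422: h=4, bucket 4 empty -> new chain.
Insert 582: h=10, bucket 10 nonempty -> append to chain.
Insert 670: h=10, bucket 10 nonempty -> append to chain.
Final buckets:
0: _
1: 738
2: _
3: 674
4: 422
5: _
6: _
7: _
8: _
9: _
10: 197 -> 472 -> 230 -> 582 -> 670

4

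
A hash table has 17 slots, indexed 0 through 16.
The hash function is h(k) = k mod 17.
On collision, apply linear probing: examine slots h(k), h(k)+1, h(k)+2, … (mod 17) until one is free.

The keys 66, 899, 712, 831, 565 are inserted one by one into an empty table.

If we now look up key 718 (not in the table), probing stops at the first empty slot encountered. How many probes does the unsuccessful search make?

2

Insert 66: h=15, slot 15 empty → index 15.
Insert 899: h=15, slot 15 occupied → index 16.
Insert 712: h=15, slots 15,16 occupied → index 0.
Insert 831: h=15, slots 15,16,0 occupied → index 1.
Insert 565: h=4, slot 4 empty → index 4.
Table: [712, 831, -, -, 565, -, -, -, -, -, -, -, -, -, -, 66, 899]
Lookup 718: h=4, probe 4,5 → slot 5 empty, not found.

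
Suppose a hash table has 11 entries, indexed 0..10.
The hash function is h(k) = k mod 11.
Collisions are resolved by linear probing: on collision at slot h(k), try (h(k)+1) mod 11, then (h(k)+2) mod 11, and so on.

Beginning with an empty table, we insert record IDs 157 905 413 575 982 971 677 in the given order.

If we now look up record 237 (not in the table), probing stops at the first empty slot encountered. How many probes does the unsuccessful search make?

5

Insert 157: h=3, slot 3 empty => index 3.
Insert 905: h=3, slot 3 occupied => index 4.
Insert 413: h=6, slot 6 empty => index 6.
Insert 575: h=3, slots 3,4 occupied => index 5.
Insert 982: h=3, slots 3,4,5,6 occupied => index 7.
Insert 971: h=3, slots 3,4,5,6,7 occupied => index 8.
Insert 677: h=6, slots 6,7,8 occupied => index 9.
Table: [-, -, -, 157, 905, 575, 413, 982, 971, 677, -]
Lookup 237: h=6, probe 6,7,8,9,10 → slot 10 empty, not found.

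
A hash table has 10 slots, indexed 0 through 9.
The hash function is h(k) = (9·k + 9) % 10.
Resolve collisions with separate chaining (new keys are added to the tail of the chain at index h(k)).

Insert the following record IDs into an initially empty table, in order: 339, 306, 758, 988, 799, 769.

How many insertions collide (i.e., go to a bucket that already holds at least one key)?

3

Insert 339: h=0, bucket 0 empty -> new chain.
Insert 306: h=3, bucket 3 empty -> new chain.
Insert 758: h=1, bucket 1 empty -> new chain.
Insert 988: h=1, bucket 1 nonempty -> append to chain.
Insert 799: h=0, bucket 0 nonempty -> append to chain.
Insert 769: h=0, bucket 0 nonempty -> append to chain.
Final buckets:
0: 339 -> 799 -> 769
1: 758 -> 988
2: —
3: 306
4: —
5: —
6: —
7: —
8: —
9: —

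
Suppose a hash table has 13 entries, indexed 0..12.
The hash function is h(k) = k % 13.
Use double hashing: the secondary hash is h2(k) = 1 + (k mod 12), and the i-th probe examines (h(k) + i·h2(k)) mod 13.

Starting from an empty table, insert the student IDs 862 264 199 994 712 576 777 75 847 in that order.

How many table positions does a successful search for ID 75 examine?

4

Insert 862: h=4, slot 4 empty => index 4.
Insert 264: h=4, h2=1, slot 4 occupied => index 5.
Insert 199: h=4, h2=8, slot 4 occupied => index 12.
Insert 994: h=6, slot 6 empty => index 6.
Insert 712: h=10, slot 10 empty => index 10.
Insert 576: h=4, h2=1, slots 4,5,6 occupied => index 7.
Insert 777: h=10, h2=10, slots 10,7,4 occupied => index 1.
Insert 75: h=10, h2=4, slots 10,1,5 occupied => index 9.
Insert 847: h=2, slot 2 empty => index 2.
Table: [_, 777, 847, _, 862, 264, 994, 576, _, 75, 712, _, 199]
Lookup 75: h=10, h2=4, probe 10,1,5,9 → found at 9.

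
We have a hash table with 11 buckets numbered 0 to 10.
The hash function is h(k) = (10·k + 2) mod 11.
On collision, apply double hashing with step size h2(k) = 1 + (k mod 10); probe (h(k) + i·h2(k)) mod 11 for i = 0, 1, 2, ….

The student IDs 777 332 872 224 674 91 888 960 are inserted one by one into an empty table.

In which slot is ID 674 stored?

4

777 hashes to 6; slot 6 is free => place at 6.
332 hashes to 0; slot 0 is free => place at 0.
872 hashes to 10; slot 10 is free => place at 10.
224 hashes to 9; slot 9 is free => place at 9.
674 hashes to 10, h2=5; 10 taken => place at 4.
91 hashes to 10, h2=2; 10 taken => place at 1.
888 hashes to 5; slot 5 is free => place at 5.
960 hashes to 10, h2=1; 10,0,1 taken => place at 2.
Table: [332, 91, 960, _, 674, 888, 777, _, _, 224, 872]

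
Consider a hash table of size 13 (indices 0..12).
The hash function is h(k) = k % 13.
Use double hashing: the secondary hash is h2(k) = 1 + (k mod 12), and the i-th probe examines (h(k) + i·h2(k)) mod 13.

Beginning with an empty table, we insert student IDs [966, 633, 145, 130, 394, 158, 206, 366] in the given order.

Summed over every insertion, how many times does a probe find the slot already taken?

Insert 966: h=4, slot 4 empty => index 4.
Insert 633: h=9, slot 9 empty => index 9.
Insert 145: h=2, slot 2 empty => index 2.
Insert 130: h=0, slot 0 empty => index 0.
Insert 394: h=4, h2=11, slots 4,2,0 occupied => index 11.
Insert 158: h=2, h2=3, slot 2 occupied => index 5.
Insert 206: h=11, h2=3, slot 11 occupied => index 1.
Insert 366: h=2, h2=7, slots 2,9 occupied => index 3.
Table: [130, 206, 145, 366, 966, 158, —, —, —, 633, —, 394, —]

7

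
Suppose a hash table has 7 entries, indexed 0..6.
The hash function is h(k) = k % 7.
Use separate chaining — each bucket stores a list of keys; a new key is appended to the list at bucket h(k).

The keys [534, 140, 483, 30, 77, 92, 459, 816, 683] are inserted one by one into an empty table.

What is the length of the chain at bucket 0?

3

Insert 534: h=2, bucket 2 empty → new chain.
Insert 140: h=0, bucket 0 empty → new chain.
Insert 483: h=0, bucket 0 nonempty → append to chain.
Insert 30: h=2, bucket 2 nonempty → append to chain.
Insert 77: h=0, bucket 0 nonempty → append to chain.
Insert 92: h=1, bucket 1 empty → new chain.
Insert 459: h=4, bucket 4 empty → new chain.
Insert 816: h=4, bucket 4 nonempty → append to chain.
Insert 683: h=4, bucket 4 nonempty → append to chain.
Final buckets:
0: 140 -> 483 -> 77
1: 92
2: 534 -> 30
3: -
4: 459 -> 816 -> 683
5: -
6: -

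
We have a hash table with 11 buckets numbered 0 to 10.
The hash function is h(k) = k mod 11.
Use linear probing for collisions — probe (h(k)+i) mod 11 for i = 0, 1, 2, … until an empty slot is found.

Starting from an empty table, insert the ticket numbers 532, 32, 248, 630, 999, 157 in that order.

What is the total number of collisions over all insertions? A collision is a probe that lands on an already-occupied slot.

2

532 hashes to 4; slot 4 is free => place at 4.
32 hashes to 10; slot 10 is free => place at 10.
248 hashes to 6; slot 6 is free => place at 6.
630 hashes to 3; slot 3 is free => place at 3.
999 hashes to 9; slot 9 is free => place at 9.
157 hashes to 3; 3,4 taken => place at 5.
Table: [_, _, _, 630, 532, 157, 248, _, _, 999, 32]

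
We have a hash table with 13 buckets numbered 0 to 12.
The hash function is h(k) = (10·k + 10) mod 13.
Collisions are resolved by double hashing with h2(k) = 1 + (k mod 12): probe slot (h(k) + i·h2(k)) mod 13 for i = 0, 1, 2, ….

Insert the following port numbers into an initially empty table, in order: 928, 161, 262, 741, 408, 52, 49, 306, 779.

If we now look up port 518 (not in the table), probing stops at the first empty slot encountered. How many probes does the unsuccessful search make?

4

928 hashes to 8; slot 8 is free -> place at 8.
161 hashes to 8, h2=6; 8 taken -> place at 1.
262 hashes to 4; slot 4 is free -> place at 4.
741 hashes to 10; slot 10 is free -> place at 10.
408 hashes to 8, h2=1; 8 taken -> place at 9.
52 hashes to 10, h2=5; 10 taken -> place at 2.
49 hashes to 6; slot 6 is free -> place at 6.
306 hashes to 2, h2=7; 2,9 taken -> place at 3.
779 hashes to 0; slot 0 is free -> place at 0.
Table: [779, 161, 52, 306, 262, ., 49, ., 928, 408, 741, ., .]
Lookup 518: h=3, h2=3, probe 3,6,9,12 → slot 12 empty, not found.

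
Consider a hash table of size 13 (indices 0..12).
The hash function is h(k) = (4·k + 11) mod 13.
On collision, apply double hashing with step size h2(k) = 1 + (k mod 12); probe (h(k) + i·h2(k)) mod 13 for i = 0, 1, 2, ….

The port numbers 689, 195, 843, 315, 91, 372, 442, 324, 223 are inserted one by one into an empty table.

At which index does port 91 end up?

6

Insert 689: h=11, slot 11 empty => index 11.
Insert 195: h=11, h2=4, slot 11 occupied => index 2.
Insert 843: h=3, slot 3 empty => index 3.
Insert 315: h=10, slot 10 empty => index 10.
Insert 91: h=11, h2=8, slot 11 occupied => index 6.
Insert 372: h=4, slot 4 empty => index 4.
Insert 442: h=11, h2=11, slot 11 occupied => index 9.
Insert 324: h=7, slot 7 empty => index 7.
Insert 223: h=6, h2=8, slot 6 occupied => index 1.
Table: [∅, 223, 195, 843, 372, ∅, 91, 324, ∅, 442, 315, 689, ∅]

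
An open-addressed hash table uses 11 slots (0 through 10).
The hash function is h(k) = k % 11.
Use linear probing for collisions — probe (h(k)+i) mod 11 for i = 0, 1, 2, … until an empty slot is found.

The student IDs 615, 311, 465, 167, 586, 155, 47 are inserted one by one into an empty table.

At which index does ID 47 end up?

6

Insert 615: h=10, slot 10 empty → index 10.
Insert 311: h=3, slot 3 empty → index 3.
Insert 465: h=3, slot 3 occupied → index 4.
Insert 167: h=2, slot 2 empty → index 2.
Insert 586: h=3, slots 3,4 occupied → index 5.
Insert 155: h=1, slot 1 empty → index 1.
Insert 47: h=3, slots 3,4,5 occupied → index 6.
Table: [-, 155, 167, 311, 465, 586, 47, -, -, -, 615]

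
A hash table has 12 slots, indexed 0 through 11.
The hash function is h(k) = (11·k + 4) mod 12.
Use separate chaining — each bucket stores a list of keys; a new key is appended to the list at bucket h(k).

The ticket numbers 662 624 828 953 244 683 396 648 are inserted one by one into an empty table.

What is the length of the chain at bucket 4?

4

662 -> bucket 2
624 -> bucket 4
828 -> bucket 4 (collision)
953 -> bucket 11
244 -> bucket 0
683 -> bucket 5
396 -> bucket 4 (collision)
648 -> bucket 4 (collision)
Final buckets:
0: 244
1: _
2: 662
3: _
4: 624 -> 828 -> 396 -> 648
5: 683
6: _
7: _
8: _
9: _
10: _
11: 953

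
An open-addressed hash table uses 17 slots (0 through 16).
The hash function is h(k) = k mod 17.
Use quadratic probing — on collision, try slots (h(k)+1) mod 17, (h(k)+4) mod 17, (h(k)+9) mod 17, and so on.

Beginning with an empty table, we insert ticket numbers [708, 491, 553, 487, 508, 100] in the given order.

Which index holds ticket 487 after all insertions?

12

708 hashes to 11; slot 11 is free -> place at 11.
491 hashes to 15; slot 15 is free -> place at 15.
553 hashes to 9; slot 9 is free -> place at 9.
487 hashes to 11; 11 taken -> place at 12.
508 hashes to 15; 15 taken -> place at 16.
100 hashes to 15; 15,16 taken -> place at 2.
Table: [∅, ∅, 100, ∅, ∅, ∅, ∅, ∅, ∅, 553, ∅, 708, 487, ∅, ∅, 491, 508]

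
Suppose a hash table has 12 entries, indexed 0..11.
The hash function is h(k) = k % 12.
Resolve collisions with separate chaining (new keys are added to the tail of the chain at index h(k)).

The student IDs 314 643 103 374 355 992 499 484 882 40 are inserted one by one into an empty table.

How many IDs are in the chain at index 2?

2

Insert 314: h=2, bucket 2 empty → new chain.
Insert 643: h=7, bucket 7 empty → new chain.
Insert 103: h=7, bucket 7 nonempty → append to chain.
Insert 374: h=2, bucket 2 nonempty → append to chain.
Insert 355: h=7, bucket 7 nonempty → append to chain.
Insert 992: h=8, bucket 8 empty → new chain.
Insert 499: h=7, bucket 7 nonempty → append to chain.
Insert 484: h=4, bucket 4 empty → new chain.
Insert 882: h=6, bucket 6 empty → new chain.
Insert 40: h=4, bucket 4 nonempty → append to chain.
Final buckets:
0: -
1: -
2: 314 -> 374
3: -
4: 484 -> 40
5: -
6: 882
7: 643 -> 103 -> 355 -> 499
8: 992
9: -
10: -
11: -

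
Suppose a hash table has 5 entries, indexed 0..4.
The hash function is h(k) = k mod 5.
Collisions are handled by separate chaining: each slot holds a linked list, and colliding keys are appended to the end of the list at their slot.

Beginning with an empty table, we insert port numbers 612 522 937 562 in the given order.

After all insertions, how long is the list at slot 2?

Insert 612: h=2, bucket 2 empty → new chain.
Insert 522: h=2, bucket 2 nonempty → append to chain.
Insert 937: h=2, bucket 2 nonempty → append to chain.
Insert 562: h=2, bucket 2 nonempty → append to chain.
Final buckets:
0: _
1: _
2: 612 -> 522 -> 937 -> 562
3: _
4: _

4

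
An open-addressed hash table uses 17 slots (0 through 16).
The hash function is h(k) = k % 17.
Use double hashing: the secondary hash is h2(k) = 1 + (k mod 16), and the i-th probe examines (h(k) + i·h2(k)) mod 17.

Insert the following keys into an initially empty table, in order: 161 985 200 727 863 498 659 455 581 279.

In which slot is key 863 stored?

Insert 161: h=8, slot 8 empty -> index 8.
Insert 985: h=16, slot 16 empty -> index 16.
Insert 200: h=13, slot 13 empty -> index 13.
Insert 727: h=13, h2=8, slot 13 occupied -> index 4.
Insert 863: h=13, h2=16, slot 13 occupied -> index 12.
Insert 498: h=5, slot 5 empty -> index 5.
Insert 659: h=13, h2=4, slot 13 occupied -> index 0.
Insert 455: h=13, h2=8, slots 13,4,12 occupied -> index 3.
Insert 581: h=3, h2=6, slot 3 occupied -> index 9.
Insert 279: h=7, slot 7 empty -> index 7.
Table: [659, -, -, 455, 727, 498, -, 279, 161, 581, -, -, 863, 200, -, -, 985]

12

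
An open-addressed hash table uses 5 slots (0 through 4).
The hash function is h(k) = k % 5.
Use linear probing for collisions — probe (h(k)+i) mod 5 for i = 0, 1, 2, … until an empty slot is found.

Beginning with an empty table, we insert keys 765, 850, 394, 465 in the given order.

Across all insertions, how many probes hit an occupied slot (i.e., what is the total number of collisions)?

3

765: h=0 → slot 0
850: h=0, probe 0,1 → slot 1
394: h=4 → slot 4
465: h=0, probe 0,1,2 → slot 2
Table: [765, 850, 465, ., 394]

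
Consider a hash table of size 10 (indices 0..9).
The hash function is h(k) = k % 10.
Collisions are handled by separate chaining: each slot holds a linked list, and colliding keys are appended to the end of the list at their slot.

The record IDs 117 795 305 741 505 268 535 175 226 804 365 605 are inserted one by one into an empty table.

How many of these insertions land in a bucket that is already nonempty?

6

Insert 117: h=7, bucket 7 empty → new chain.
Insert 795: h=5, bucket 5 empty → new chain.
Insert 305: h=5, bucket 5 nonempty → append to chain.
Insert 741: h=1, bucket 1 empty → new chain.
Insert 505: h=5, bucket 5 nonempty → append to chain.
Insert 268: h=8, bucket 8 empty → new chain.
Insert 535: h=5, bucket 5 nonempty → append to chain.
Insert 175: h=5, bucket 5 nonempty → append to chain.
Insert 226: h=6, bucket 6 empty → new chain.
Insert 804: h=4, bucket 4 empty → new chain.
Insert 365: h=5, bucket 5 nonempty → append to chain.
Insert 605: h=5, bucket 5 nonempty → append to chain.
Final buckets:
0: ∅
1: 741
2: ∅
3: ∅
4: 804
5: 795 -> 305 -> 505 -> 535 -> 175 -> 365 -> 605
6: 226
7: 117
8: 268
9: ∅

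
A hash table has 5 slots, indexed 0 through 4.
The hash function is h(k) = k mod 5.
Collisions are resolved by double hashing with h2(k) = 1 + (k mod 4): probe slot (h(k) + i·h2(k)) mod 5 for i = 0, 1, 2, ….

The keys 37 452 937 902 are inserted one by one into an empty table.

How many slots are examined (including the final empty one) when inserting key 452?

2

37 hashes to 2; slot 2 is free → place at 2.
452 hashes to 2, h2=1; 2 taken → place at 3.
937 hashes to 2, h2=2; 2 taken → place at 4.
902 hashes to 2, h2=3; 2 taken → place at 0.
Table: [902, _, 37, 452, 937]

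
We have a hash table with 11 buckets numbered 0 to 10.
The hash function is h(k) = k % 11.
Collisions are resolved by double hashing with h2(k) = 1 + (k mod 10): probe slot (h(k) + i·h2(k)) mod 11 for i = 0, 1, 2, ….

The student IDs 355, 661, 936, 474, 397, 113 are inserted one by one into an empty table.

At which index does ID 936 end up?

355: h=3 -> slot 3
661: h=1 -> slot 1
936: h=1, h2=7, probe 1,8 -> slot 8
474: h=1, h2=5, probe 1,6 -> slot 6
397: h=1, h2=8, probe 1,9 -> slot 9
113: h=3, h2=4, probe 3,7 -> slot 7
Table: [-, 661, -, 355, -, -, 474, 113, 936, 397, -]

8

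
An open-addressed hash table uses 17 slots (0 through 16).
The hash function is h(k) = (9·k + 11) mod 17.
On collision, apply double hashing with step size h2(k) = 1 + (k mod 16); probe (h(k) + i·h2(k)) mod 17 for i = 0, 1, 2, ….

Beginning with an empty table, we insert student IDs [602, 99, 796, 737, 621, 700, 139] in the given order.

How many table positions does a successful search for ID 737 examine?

602 hashes to 6; slot 6 is free -> place at 6.
99 hashes to 1; slot 1 is free -> place at 1.
796 hashes to 1, h2=13; 1 taken -> place at 14.
737 hashes to 14, h2=2; 14 taken -> place at 16.
621 hashes to 7; slot 7 is free -> place at 7.
700 hashes to 4; slot 4 is free -> place at 4.
139 hashes to 4, h2=12; 4,16 taken -> place at 11.
Table: [_, 99, _, _, 700, _, 602, 621, _, _, _, 139, _, _, 796, _, 737]
Lookup 737: h=14, h2=2, probe 14,16 → found at 16.

2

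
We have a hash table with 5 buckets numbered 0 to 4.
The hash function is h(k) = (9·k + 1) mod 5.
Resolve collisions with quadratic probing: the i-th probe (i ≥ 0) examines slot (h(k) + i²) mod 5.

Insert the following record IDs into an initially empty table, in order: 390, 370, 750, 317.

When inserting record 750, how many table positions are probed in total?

3

390: h=1 => slot 1
370: h=1, probe 1,2 => slot 2
750: h=1, probe 1,2,0 => slot 0
317: h=4 => slot 4
Table: [750, 390, 370, -, 317]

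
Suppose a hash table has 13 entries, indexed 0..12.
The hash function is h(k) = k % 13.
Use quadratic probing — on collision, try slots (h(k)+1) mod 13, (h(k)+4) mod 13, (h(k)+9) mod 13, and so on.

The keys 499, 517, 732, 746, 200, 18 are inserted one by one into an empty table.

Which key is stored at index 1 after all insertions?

18

499 hashes to 5; slot 5 is free => place at 5.
517 hashes to 10; slot 10 is free => place at 10.
732 hashes to 4; slot 4 is free => place at 4.
746 hashes to 5; 5 taken => place at 6.
200 hashes to 5; 5,6 taken => place at 9.
18 hashes to 5; 5,6,9 taken => place at 1.
Table: [∅, 18, ∅, ∅, 732, 499, 746, ∅, ∅, 200, 517, ∅, ∅]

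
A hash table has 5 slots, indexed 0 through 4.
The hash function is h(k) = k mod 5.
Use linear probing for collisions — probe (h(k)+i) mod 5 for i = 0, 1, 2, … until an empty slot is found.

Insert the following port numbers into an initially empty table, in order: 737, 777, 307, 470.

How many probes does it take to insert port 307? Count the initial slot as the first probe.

737: h=2 => slot 2
777: h=2, probe 2,3 => slot 3
307: h=2, probe 2,3,4 => slot 4
470: h=0 => slot 0
Table: [470, ∅, 737, 777, 307]

3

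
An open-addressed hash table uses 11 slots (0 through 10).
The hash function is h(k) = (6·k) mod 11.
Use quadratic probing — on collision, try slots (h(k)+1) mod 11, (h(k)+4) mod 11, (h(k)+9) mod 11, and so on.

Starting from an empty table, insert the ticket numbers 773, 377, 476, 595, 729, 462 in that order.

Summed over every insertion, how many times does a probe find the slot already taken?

Insert 773: h=7, slot 7 empty => index 7.
Insert 377: h=7, slot 7 occupied => index 8.
Insert 476: h=7, slots 7,8 occupied => index 0.
Insert 595: h=6, slot 6 empty => index 6.
Insert 729: h=7, slots 7,8,0 occupied => index 5.
Insert 462: h=0, slot 0 occupied => index 1.
Table: [476, 462, _, _, _, 729, 595, 773, 377, _, _]

7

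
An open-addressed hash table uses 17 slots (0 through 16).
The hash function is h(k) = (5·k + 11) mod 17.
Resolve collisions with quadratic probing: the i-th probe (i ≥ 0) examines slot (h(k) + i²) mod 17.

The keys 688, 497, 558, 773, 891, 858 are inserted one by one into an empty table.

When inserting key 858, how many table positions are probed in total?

688 hashes to 0; slot 0 is free -> place at 0.
497 hashes to 14; slot 14 is free -> place at 14.
558 hashes to 13; slot 13 is free -> place at 13.
773 hashes to 0; 0 taken -> place at 1.
891 hashes to 12; slot 12 is free -> place at 12.
858 hashes to 0; 0,1 taken -> place at 4.
Table: [688, 773, ∅, ∅, 858, ∅, ∅, ∅, ∅, ∅, ∅, ∅, 891, 558, 497, ∅, ∅]

3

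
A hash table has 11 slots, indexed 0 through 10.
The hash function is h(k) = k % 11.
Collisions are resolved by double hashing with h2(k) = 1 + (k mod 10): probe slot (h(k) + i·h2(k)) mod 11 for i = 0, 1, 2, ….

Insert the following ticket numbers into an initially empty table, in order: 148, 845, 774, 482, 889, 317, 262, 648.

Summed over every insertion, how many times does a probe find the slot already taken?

148: h=5 → slot 5
845: h=9 → slot 9
774: h=4 → slot 4
482: h=9, h2=3, probe 9,1 → slot 1
889: h=9, h2=10, probe 9,8 → slot 8
317: h=9, h2=8, probe 9,6 → slot 6
262: h=9, h2=3, probe 9,1,4,7 → slot 7
648: h=10 → slot 10
Table: [_, 482, _, _, 774, 148, 317, 262, 889, 845, 648]

6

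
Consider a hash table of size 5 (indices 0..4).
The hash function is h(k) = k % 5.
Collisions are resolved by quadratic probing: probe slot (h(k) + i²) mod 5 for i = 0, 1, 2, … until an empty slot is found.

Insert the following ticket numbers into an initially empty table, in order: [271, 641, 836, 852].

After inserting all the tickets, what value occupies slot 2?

Insert 271: h=1, slot 1 empty → index 1.
Insert 641: h=1, slot 1 occupied → index 2.
Insert 836: h=1, slots 1,2 occupied → index 0.
Insert 852: h=2, slot 2 occupied → index 3.
Table: [836, 271, 641, 852, .]

641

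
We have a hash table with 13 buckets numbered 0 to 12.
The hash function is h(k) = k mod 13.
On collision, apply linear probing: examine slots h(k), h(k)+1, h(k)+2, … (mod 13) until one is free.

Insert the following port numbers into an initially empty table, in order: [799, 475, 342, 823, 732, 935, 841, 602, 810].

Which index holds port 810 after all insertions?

11

Insert 799: h=6, slot 6 empty -> index 6.
Insert 475: h=7, slot 7 empty -> index 7.
Insert 342: h=4, slot 4 empty -> index 4.
Insert 823: h=4, slot 4 occupied -> index 5.
Insert 732: h=4, slots 4,5,6,7 occupied -> index 8.
Insert 935: h=12, slot 12 empty -> index 12.
Insert 841: h=9, slot 9 empty -> index 9.
Insert 602: h=4, slots 4,5,6,7,8,9 occupied -> index 10.
Insert 810: h=4, slots 4,5,6,7,8,9,10 occupied -> index 11.
Table: [—, —, —, —, 342, 823, 799, 475, 732, 841, 602, 810, 935]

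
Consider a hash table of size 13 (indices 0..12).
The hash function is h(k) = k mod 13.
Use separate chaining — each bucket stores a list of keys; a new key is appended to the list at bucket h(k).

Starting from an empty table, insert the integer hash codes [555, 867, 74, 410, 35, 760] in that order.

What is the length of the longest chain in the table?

555 -> bucket 9
867 -> bucket 9 (collision)
74 -> bucket 9 (collision)
410 -> bucket 7
35 -> bucket 9 (collision)
760 -> bucket 6
Final buckets:
0: -
1: -
2: -
3: -
4: -
5: -
6: 760
7: 410
8: -
9: 555 -> 867 -> 74 -> 35
10: -
11: -
12: -

4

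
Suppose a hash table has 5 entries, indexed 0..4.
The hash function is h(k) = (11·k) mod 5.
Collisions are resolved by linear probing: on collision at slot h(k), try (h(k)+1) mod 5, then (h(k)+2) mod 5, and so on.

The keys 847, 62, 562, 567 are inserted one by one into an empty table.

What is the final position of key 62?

3

847: h=2 => slot 2
62: h=2, probe 2,3 => slot 3
562: h=2, probe 2,3,4 => slot 4
567: h=2, probe 2,3,4,0 => slot 0
Table: [567, _, 847, 62, 562]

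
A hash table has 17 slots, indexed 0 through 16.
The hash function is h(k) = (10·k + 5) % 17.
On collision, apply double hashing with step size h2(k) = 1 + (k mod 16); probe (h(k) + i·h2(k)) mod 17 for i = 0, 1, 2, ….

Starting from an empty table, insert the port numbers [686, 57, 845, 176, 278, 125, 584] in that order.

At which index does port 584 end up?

16

686: h=14 → slot 14
57: h=14, h2=10, probe 14,7 → slot 7
845: h=6 → slot 6
176: h=14, h2=1, probe 14,15 → slot 15
278: h=14, h2=7, probe 14,4 → slot 4
125: h=14, h2=14, probe 14,11 → slot 11
584: h=14, h2=9, probe 14,6,15,7,16 → slot 16
Table: [., ., ., ., 278, ., 845, 57, ., ., ., 125, ., ., 686, 176, 584]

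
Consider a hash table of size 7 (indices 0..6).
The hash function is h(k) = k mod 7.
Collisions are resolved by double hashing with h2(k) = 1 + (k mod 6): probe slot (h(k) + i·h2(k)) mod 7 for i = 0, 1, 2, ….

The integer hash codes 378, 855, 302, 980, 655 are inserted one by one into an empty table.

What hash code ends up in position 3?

378: h=0 → slot 0
855: h=1 → slot 1
302: h=1, h2=3, probe 1,4 → slot 4
980: h=0, h2=3, probe 0,3 → slot 3
655: h=4, h2=2, probe 4,6 → slot 6
Table: [378, 855, ∅, 980, 302, ∅, 655]

980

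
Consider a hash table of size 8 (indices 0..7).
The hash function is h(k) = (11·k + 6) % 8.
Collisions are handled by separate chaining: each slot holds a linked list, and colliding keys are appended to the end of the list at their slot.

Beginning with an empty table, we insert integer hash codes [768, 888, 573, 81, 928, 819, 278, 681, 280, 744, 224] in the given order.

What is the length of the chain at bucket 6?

6

768 -> bucket 6
888 -> bucket 6 (collision)
573 -> bucket 5
81 -> bucket 1
928 -> bucket 6 (collision)
819 -> bucket 7
278 -> bucket 0
681 -> bucket 1 (collision)
280 -> bucket 6 (collision)
744 -> bucket 6 (collision)
224 -> bucket 6 (collision)
Final buckets:
0: 278
1: 81 -> 681
2: ∅
3: ∅
4: ∅
5: 573
6: 768 -> 888 -> 928 -> 280 -> 744 -> 224
7: 819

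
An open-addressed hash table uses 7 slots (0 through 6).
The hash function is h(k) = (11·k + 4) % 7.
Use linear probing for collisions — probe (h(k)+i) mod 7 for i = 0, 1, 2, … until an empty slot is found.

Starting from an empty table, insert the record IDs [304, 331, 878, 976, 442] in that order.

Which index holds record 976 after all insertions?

304 hashes to 2; slot 2 is free → place at 2.
331 hashes to 5; slot 5 is free → place at 5.
878 hashes to 2; 2 taken → place at 3.
976 hashes to 2; 2,3 taken → place at 4.
442 hashes to 1; slot 1 is free → place at 1.
Table: [_, 442, 304, 878, 976, 331, _]

4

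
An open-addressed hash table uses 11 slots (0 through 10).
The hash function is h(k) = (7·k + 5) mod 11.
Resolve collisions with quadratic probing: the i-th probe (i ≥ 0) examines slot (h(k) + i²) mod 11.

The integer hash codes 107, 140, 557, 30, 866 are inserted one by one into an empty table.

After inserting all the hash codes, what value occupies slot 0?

107: h=6 -> slot 6
140: h=6, probe 6,7 -> slot 7
557: h=10 -> slot 10
30: h=6, probe 6,7,10,4 -> slot 4
866: h=6, probe 6,7,10,4,0 -> slot 0
Table: [866, —, —, —, 30, —, 107, 140, —, —, 557]

866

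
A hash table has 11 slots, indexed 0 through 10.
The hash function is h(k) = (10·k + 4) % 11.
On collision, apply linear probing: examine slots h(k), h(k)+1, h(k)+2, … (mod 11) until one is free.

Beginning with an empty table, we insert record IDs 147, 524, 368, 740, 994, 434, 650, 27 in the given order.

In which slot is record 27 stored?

5

147: h=0 -> slot 0
524: h=8 -> slot 8
368: h=10 -> slot 10
740: h=1 -> slot 1
994: h=0, probe 0,1,2 -> slot 2
434: h=10, probe 10,0,1,2,3 -> slot 3
650: h=3, probe 3,4 -> slot 4
27: h=10, probe 10,0,1,2,3,4,5 -> slot 5
Table: [147, 740, 994, 434, 650, 27, ∅, ∅, 524, ∅, 368]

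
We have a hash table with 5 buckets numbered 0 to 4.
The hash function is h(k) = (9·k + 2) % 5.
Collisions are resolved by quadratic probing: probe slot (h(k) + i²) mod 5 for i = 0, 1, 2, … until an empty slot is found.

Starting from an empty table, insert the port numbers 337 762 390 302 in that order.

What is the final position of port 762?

1

337: h=0 → slot 0
762: h=0, probe 0,1 → slot 1
390: h=2 → slot 2
302: h=0, probe 0,1,4 → slot 4
Table: [337, 762, 390, _, 302]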